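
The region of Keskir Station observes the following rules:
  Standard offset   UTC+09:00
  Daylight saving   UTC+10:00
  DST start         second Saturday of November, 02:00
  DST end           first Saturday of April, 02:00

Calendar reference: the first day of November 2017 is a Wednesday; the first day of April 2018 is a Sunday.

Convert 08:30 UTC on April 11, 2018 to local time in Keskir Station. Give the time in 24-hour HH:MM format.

17:30

1 November 2017 is a Wednesday, so the first Saturday is November 4 and the second is November 11.
1 April 2018 is a Sunday, so the first Saturday is April 7.
At the standard offset (UTC+09:00), 08:30 UTC + 9h = 17:30 Keskir Station standard time.
Daylight saving runs 11 November 2017 – 7 April 2018; the standard-time date in Keskir Station, April 11, 2018, is outside that window, so Keskir Station is on standard time at UTC+09:00.
08:30 UTC + 9h = 17:30 local.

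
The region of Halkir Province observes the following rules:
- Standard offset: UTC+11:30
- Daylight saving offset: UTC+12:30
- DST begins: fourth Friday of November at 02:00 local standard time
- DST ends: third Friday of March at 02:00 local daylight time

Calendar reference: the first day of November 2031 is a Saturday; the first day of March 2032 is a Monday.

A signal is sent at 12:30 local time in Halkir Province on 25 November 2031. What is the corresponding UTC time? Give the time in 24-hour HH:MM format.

01:00

1 November 2031 is a Saturday, so the first Friday is November 7 and the fourth is November 28.
1 March 2032 is a Monday, so the first Friday is March 5 and the third is March 19.
25 November 2031 does not fall between 28 November 2031 and 19 March 2032, so daylight saving is not in effect and Halkir Province is at UTC+11:30.
12:30 local − 11h30m = 01:00 UTC.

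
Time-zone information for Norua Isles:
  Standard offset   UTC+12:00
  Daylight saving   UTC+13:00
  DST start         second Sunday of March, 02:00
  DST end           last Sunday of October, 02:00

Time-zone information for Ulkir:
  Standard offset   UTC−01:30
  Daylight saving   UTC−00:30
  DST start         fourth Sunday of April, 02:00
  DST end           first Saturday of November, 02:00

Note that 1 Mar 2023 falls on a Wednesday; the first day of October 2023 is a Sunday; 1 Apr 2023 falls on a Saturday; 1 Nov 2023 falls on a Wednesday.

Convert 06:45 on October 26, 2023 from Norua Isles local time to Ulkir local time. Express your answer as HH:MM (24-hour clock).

17:15

1 March 2023 is a Wednesday, so the first Sunday is March 5 and the second is March 12.
1 October 2023 is a Sunday, so Sundays fall on 1, 8, 15, 22, 29; the last is October 29.
October 26, 2023 lies within the daylight-saving period (12 March – 29 October), so Norua Isles is on daylight time, UTC+13:00.
06:45 Norua Isles − 13h = 17:45 UTC (rolling into the previous day, 25 October 2023).
1 April 2023 is a Saturday, so the first Sunday is April 2 and the fourth is April 23.
1 November 2023 is a Wednesday, so the first Saturday is November 4.
At the standard offset (UTC−01:30), 17:45 UTC − 1h30m = 16:15 Ulkir standard time.
Daylight saving runs 23 April – 4 November; the standard-time date in Ulkir, October 25, 2023, is inside that window, so Ulkir is at UTC−00:30.
17:45 UTC − 0h30m = 17:15 Ulkir.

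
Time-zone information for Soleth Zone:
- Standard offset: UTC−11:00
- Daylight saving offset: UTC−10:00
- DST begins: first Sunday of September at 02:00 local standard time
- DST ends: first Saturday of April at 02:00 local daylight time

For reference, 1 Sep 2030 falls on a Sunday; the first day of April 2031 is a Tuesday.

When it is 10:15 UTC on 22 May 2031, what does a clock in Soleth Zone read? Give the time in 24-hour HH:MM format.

23:15

1 September 2030 is a Sunday, so the first Sunday is September 1.
1 April 2031 is a Tuesday, so the first Saturday is April 5.
At the standard offset (UTC−11:00), 10:15 UTC − 11h = 23:15 Soleth Zone standard time (rolling into the previous day, 21 May 2031).
The standard-time date in Soleth Zone, 21 May 2031, does not fall between 1 September 2030 and 5 April 2031, so daylight saving is not in effect and Soleth Zone is at UTC−11:00.
10:15 UTC − 11h = 23:15 local (rolling into the previous day, 21 May 2031).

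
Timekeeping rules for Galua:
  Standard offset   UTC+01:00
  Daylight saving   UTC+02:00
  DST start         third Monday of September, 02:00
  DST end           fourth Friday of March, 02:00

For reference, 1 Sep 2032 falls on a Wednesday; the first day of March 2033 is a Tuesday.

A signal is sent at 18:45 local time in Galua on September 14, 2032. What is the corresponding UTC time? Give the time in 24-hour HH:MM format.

17:45

1 September 2032 is a Wednesday, so the first Monday is September 6 and the third is September 20.
1 March 2033 is a Tuesday, so the first Friday is March 4 and the fourth is March 25.
September 14, 2032 is outside the daylight-saving period (20 September 2032 – 25 March 2033), so Galua is on standard time, UTC+01:00.
18:45 local − 1h = 17:45 UTC.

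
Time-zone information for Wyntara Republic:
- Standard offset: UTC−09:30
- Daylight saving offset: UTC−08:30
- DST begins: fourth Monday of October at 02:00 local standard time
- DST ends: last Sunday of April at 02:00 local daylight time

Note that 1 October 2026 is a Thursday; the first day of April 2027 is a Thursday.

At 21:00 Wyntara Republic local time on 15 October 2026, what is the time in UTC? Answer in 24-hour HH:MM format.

1 October 2026 is a Thursday, so the first Monday is October 5 and the fourth is October 26.
1 April 2027 is a Thursday, so Sundays fall on 4, 11, 18, 25; the last is April 25.
Daylight saving runs 26 October 2026 – 25 April 2027; 15 October 2026 is outside that window, so Wyntara Republic is on standard time at UTC−09:30.
21:00 local + 9h30m = 06:30 UTC (rolling into the next day, 16 October 2026).

06:30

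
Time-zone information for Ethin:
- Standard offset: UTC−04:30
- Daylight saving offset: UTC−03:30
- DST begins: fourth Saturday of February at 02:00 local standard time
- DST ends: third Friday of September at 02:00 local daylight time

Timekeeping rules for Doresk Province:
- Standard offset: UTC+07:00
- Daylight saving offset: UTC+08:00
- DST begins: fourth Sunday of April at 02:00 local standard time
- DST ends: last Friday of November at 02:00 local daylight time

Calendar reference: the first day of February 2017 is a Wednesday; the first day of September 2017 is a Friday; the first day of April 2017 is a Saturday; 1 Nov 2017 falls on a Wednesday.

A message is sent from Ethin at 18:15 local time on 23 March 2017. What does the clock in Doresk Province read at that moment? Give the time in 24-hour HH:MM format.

04:45

1 February 2017 is a Wednesday, so the first Saturday is February 4 and the fourth is February 25.
1 September 2017 is a Friday, so the first Friday is September 1 and the third is September 15.
23 March 2017 falls between 25 February and 15 September, so daylight saving is in effect and Ethin is at UTC−03:30.
18:15 Ethin + 3h30m = 21:45 UTC.
1 April 2017 is a Saturday, so the first Sunday is April 2 and the fourth is April 23.
1 November 2017 is a Wednesday, so Fridays fall on 3, 10, 17, 24; the last is November 24.
At the standard offset (UTC+07:00), 21:45 UTC + 7h = 04:45 Doresk Province standard time (rolling into the next day, 24 March 2017).
The standard-time date in Doresk Province, 24 March 2017, does not fall between 23 April and 24 November, so daylight saving is not in effect and Doresk Province is at UTC+07:00.
21:45 UTC + 7h = 04:45 Doresk Province (rolling into the next day, 24 March 2017).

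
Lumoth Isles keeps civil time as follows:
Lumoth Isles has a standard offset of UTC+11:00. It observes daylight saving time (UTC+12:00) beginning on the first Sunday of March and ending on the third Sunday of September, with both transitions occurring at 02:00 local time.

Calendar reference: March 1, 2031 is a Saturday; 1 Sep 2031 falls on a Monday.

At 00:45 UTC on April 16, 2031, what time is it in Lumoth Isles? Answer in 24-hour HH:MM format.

1 March 2031 is a Saturday, so the first Sunday is March 2.
1 September 2031 is a Monday, so the first Sunday is September 7 and the third is September 21.
At the standard offset (UTC+11:00), 00:45 UTC + 11h = 11:45 Lumoth Isles standard time.
The standard-time date in Lumoth Isles, April 16, 2031, falls between 2 March and 21 September, so daylight saving is in effect and Lumoth Isles is at UTC+12:00.
00:45 UTC + 12h = 12:45 local.

12:45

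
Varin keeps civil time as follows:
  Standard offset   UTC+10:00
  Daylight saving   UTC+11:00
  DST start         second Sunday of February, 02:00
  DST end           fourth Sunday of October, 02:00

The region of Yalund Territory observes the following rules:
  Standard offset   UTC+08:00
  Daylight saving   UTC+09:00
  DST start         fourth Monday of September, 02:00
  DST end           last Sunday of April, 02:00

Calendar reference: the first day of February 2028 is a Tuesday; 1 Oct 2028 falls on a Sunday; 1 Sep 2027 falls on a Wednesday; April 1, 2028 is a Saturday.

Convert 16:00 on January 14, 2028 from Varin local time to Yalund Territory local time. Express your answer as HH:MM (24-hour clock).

1 February 2028 is a Tuesday, so the first Sunday is February 6 and the second is February 13.
1 October 2028 is a Sunday, so the first Sunday is October 1 and the fourth is October 22.
January 14, 2028 does not fall between 13 February and 22 October, so daylight saving is not in effect and Varin is at UTC+10:00.
16:00 Varin − 10h = 06:00 UTC.
1 September 2027 is a Wednesday, so the first Monday is September 6 and the fourth is September 27.
1 April 2028 is a Saturday, so Sundays fall on 2, 9, 16, 23, 30; the last is April 30.
At the standard offset (UTC+08:00), 06:00 UTC + 8h = 14:00 Yalund Territory standard time.
Daylight saving runs 27 September 2027 – 30 April 2028; the standard-time date in Yalund Territory, January 14, 2028, is inside that window, so Yalund Territory is at UTC+09:00.
06:00 UTC + 9h = 15:00 Yalund Territory.

15:00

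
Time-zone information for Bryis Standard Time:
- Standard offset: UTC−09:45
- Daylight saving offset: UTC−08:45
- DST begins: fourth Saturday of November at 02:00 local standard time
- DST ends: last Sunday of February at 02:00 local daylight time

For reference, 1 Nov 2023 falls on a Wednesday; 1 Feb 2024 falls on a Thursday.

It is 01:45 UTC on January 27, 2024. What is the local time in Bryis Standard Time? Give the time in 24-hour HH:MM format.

1 November 2023 is a Wednesday, so the first Saturday is November 4 and the fourth is November 25.
1 February 2024 is a Thursday, so Sundays fall on 4, 11, 18, 25; the last is February 25.
At the standard offset (UTC−09:45), 01:45 UTC − 9h45m = 16:00 Bryis Standard Time standard time (rolling into the previous day, 26 January 2024).
The standard-time date in Bryis Standard Time, January 26, 2024, falls between 25 November 2023 and 25 February 2024, so daylight saving is in effect and Bryis Standard Time is at UTC−08:45.
01:45 UTC − 8h45m = 17:00 local (rolling into the previous day, 26 January 2024).

17:00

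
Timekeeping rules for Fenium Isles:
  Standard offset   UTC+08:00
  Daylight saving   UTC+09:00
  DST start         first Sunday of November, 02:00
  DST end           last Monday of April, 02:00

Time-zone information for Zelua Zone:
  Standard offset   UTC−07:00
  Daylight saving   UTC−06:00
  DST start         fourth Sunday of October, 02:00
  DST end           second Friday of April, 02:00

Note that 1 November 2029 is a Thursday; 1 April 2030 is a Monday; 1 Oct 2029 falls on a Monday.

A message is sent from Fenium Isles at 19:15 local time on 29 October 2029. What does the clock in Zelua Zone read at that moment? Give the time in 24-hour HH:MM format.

05:15

1 November 2029 is a Thursday, so the first Sunday is November 4.
1 April 2030 is a Monday, so Mondays fall on 1, 8, 15, 22, 29; the last is April 29.
Daylight saving runs 4 November 2029 – 29 April 2030; 29 October 2029 is outside that window, so Fenium Isles is on standard time at UTC+08:00.
19:15 Fenium Isles − 8h = 11:15 UTC.
1 October 2029 is a Monday, so the first Sunday is October 7 and the fourth is October 28.
1 April 2030 is a Monday, so the first Friday is April 5 and the second is April 12.
At the standard offset (UTC−07:00), 11:15 UTC − 7h = 04:15 Zelua Zone standard time.
The standard-time date in Zelua Zone, 29 October 2029, falls between 28 October 2029 and 12 April 2030, so daylight saving is in effect and Zelua Zone is at UTC−06:00.
11:15 UTC − 6h = 05:15 Zelua Zone.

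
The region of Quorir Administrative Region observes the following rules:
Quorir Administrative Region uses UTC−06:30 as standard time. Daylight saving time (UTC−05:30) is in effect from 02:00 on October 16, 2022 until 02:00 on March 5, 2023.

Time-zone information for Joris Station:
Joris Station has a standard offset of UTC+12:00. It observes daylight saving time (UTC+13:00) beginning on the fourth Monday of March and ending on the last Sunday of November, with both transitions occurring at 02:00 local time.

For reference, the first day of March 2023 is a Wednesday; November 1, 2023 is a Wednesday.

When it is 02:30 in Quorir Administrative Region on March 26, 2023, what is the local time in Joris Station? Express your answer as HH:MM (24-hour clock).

Daylight saving runs 16 October 2022 – 5 March 2023; March 26, 2023 is outside that window, so Quorir Administrative Region is on standard time at UTC−06:30.
02:30 Quorir Administrative Region + 6h30m = 09:00 UTC.
1 March 2023 is a Wednesday, so the first Monday is March 6 and the fourth is March 27.
1 November 2023 is a Wednesday, so Sundays fall on 5, 12, 19, 26; the last is November 26.
At the standard offset (UTC+12:00), 09:00 UTC + 12h = 21:00 Joris Station standard time.
Daylight saving runs 27 March – 26 November; the standard-time date in Joris Station, March 26, 2023, is outside that window, so Joris Station is on standard time at UTC+12:00.
09:00 UTC + 12h = 21:00 Joris Station.

21:00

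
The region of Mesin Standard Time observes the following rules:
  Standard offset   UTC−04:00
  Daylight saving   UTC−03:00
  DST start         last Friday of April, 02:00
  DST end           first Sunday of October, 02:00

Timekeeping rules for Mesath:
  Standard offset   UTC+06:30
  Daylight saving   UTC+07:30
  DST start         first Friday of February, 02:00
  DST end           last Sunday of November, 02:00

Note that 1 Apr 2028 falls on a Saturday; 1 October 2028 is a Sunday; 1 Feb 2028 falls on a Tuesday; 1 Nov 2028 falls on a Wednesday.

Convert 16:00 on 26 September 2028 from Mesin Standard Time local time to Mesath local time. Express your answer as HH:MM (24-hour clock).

1 April 2028 is a Saturday, so Fridays fall on 7, 14, 21, 28; the last is April 28.
1 October 2028 is a Sunday, so the first Sunday is October 1.
26 September 2028 lies within the daylight-saving period (28 April – 1 October), so Mesin Standard Time is on daylight time, UTC−03:00.
16:00 Mesin Standard Time + 3h = 19:00 UTC.
1 February 2028 is a Tuesday, so the first Friday is February 4.
1 November 2028 is a Wednesday, so Sundays fall on 5, 12, 19, 26; the last is November 26.
At the standard offset (UTC+06:30), 19:00 UTC + 6h30m = 01:30 Mesath standard time (rolling into the next day, 27 September 2028).
The standard-time date in Mesath, 27 September 2028, lies within the daylight-saving period (4 February – 26 November), so Mesath is on daylight time, UTC+07:30.
19:00 UTC + 7h30m = 02:30 Mesath (rolling into the next day, 27 September 2028).

02:30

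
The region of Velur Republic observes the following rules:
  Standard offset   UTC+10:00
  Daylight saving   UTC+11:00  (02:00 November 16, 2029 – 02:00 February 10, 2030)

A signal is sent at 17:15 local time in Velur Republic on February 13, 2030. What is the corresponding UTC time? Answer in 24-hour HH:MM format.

February 13, 2030 does not fall between 16 November 2029 and 10 February 2030, so daylight saving is not in effect and Velur Republic is at UTC+10:00.
17:15 local − 10h = 07:15 UTC.

07:15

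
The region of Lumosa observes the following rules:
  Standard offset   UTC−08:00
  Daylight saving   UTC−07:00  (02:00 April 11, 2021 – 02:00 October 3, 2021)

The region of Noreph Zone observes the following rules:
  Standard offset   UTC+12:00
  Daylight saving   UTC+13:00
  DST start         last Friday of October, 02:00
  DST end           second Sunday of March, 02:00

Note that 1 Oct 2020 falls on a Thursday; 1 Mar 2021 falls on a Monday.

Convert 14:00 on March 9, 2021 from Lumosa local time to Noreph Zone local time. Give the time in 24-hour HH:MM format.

March 9, 2021 does not fall between 11 April and 3 October, so daylight saving is not in effect and Lumosa is at UTC−08:00.
14:00 Lumosa + 8h = 22:00 UTC.
1 October 2020 is a Thursday, so Fridays fall on 2, 9, 16, 23, 30; the last is October 30.
1 March 2021 is a Monday, so the first Sunday is March 7 and the second is March 14.
At the standard offset (UTC+12:00), 22:00 UTC + 12h = 10:00 Noreph Zone standard time (rolling into the next day, 10 March 2021).
The standard-time date in Noreph Zone, March 10, 2021, falls between 30 October 2020 and 14 March 2021, so daylight saving is in effect and Noreph Zone is at UTC+13:00.
22:00 UTC + 13h = 11:00 Noreph Zone (rolling into the next day, 10 March 2021).

11:00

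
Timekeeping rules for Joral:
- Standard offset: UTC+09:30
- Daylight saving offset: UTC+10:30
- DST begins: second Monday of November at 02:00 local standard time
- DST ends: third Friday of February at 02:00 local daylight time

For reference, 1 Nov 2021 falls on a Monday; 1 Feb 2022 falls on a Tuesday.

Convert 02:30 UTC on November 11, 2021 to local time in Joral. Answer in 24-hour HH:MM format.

1 November 2021 is a Monday, so the first Monday is November 1 and the second is November 8.
1 February 2022 is a Tuesday, so the first Friday is February 4 and the third is February 18.
At the standard offset (UTC+09:30), 02:30 UTC + 9h30m = 12:00 Joral standard time.
Daylight saving runs 8 November 2021 – 18 February 2022; the standard-time date in Joral, November 11, 2021, is inside that window, so Joral is at UTC+10:30.
02:30 UTC + 10h30m = 13:00 local.

13:00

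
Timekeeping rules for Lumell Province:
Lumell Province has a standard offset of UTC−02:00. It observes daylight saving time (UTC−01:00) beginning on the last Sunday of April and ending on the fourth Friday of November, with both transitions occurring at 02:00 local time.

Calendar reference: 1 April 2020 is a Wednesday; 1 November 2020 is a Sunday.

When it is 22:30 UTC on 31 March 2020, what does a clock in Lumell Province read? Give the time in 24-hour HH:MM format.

1 April 2020 is a Wednesday, so Sundays fall on 5, 12, 19, 26; the last is April 26.
1 November 2020 is a Sunday, so the first Friday is November 6 and the fourth is November 27.
At the standard offset (UTC−02:00), 22:30 UTC − 2h = 20:30 Lumell Province standard time.
Daylight saving runs 26 April – 27 November; the standard-time date in Lumell Province, 31 March 2020, is outside that window, so Lumell Province is on standard time at UTC−02:00.
22:30 UTC − 2h = 20:30 local.

20:30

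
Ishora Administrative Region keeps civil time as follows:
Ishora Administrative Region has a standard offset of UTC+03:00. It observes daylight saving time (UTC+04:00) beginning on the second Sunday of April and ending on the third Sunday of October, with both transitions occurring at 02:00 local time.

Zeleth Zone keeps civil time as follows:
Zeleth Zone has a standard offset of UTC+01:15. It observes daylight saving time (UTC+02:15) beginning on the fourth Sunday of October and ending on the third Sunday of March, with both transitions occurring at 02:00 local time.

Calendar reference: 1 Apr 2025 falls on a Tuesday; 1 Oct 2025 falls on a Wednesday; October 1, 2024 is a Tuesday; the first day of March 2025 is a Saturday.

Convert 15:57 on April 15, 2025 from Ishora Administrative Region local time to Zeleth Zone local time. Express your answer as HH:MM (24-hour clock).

13:12

1 April 2025 is a Tuesday, so the first Sunday is April 6 and the second is April 13.
1 October 2025 is a Wednesday, so the first Sunday is October 5 and the third is October 19.
April 15, 2025 lies within the daylight-saving period (13 April – 19 October), so Ishora Administrative Region is on daylight time, UTC+04:00.
15:57 Ishora Administrative Region − 4h = 11:57 UTC.
1 October 2024 is a Tuesday, so the first Sunday is October 6 and the fourth is October 27.
1 March 2025 is a Saturday, so the first Sunday is March 2 and the third is March 16.
At the standard offset (UTC+01:15), 11:57 UTC + 1h15m = 13:12 Zeleth Zone standard time.
The standard-time date in Zeleth Zone, April 15, 2025, does not fall between 27 October 2024 and 16 March 2025, so daylight saving is not in effect and Zeleth Zone is at UTC+01:15.
11:57 UTC + 1h15m = 13:12 Zeleth Zone.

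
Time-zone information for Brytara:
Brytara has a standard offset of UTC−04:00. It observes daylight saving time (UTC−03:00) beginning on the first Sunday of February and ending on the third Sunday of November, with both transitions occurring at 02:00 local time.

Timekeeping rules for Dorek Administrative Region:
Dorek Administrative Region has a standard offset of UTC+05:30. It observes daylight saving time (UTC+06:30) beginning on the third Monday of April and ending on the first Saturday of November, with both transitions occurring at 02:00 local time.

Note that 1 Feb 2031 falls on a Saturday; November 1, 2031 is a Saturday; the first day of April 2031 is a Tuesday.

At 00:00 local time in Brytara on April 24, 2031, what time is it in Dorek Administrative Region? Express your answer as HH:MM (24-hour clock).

09:30

1 February 2031 is a Saturday, so the first Sunday is February 2.
1 November 2031 is a Saturday, so the first Sunday is November 2 and the third is November 16.
Daylight saving runs 2 February – 16 November; April 24, 2031 is inside that window, so Brytara is at UTC−03:00.
00:00 Brytara + 3h = 03:00 UTC.
1 April 2031 is a Tuesday, so the first Monday is April 7 and the third is April 21.
1 November 2031 is a Saturday, so the first Saturday is November 1.
At the standard offset (UTC+05:30), 03:00 UTC + 5h30m = 08:30 Dorek Administrative Region standard time.
The standard-time date in Dorek Administrative Region, April 24, 2031, falls between 21 April and 1 November, so daylight saving is in effect and Dorek Administrative Region is at UTC+06:30.
03:00 UTC + 6h30m = 09:30 Dorek Administrative Region.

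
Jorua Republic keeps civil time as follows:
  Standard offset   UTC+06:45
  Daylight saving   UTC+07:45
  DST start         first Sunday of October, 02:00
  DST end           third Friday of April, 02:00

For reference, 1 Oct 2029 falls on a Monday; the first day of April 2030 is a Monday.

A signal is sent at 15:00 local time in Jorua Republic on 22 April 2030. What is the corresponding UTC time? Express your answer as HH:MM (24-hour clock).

08:15

1 October 2029 is a Monday, so the first Sunday is October 7.
1 April 2030 is a Monday, so the first Friday is April 5 and the third is April 19.
Daylight saving runs 7 October 2029 – 19 April 2030; 22 April 2030 is outside that window, so Jorua Republic is on standard time at UTC+06:45.
15:00 local − 6h45m = 08:15 UTC.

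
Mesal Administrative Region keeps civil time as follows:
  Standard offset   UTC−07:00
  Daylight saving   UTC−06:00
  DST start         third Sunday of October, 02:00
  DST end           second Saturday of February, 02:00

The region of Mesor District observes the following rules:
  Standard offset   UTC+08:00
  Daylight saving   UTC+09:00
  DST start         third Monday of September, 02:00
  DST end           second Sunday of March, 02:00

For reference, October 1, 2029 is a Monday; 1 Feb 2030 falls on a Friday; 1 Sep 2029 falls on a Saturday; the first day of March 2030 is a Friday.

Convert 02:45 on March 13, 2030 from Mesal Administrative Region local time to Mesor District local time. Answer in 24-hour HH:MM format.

1 October 2029 is a Monday, so the first Sunday is October 7 and the third is October 21.
1 February 2030 is a Friday, so the first Saturday is February 2 and the second is February 9.
Daylight saving runs 21 October 2029 – 9 February 2030; March 13, 2030 is outside that window, so Mesal Administrative Region is on standard time at UTC−07:00.
02:45 Mesal Administrative Region + 7h = 09:45 UTC.
1 September 2029 is a Saturday, so the first Monday is September 3 and the third is September 17.
1 March 2030 is a Friday, so the first Sunday is March 3 and the second is March 10.
At the standard offset (UTC+08:00), 09:45 UTC + 8h = 17:45 Mesor District standard time.
The standard-time date in Mesor District, March 13, 2030, does not fall between 17 September 2029 and 10 March 2030, so daylight saving is not in effect and Mesor District is at UTC+08:00.
09:45 UTC + 8h = 17:45 Mesor District.

17:45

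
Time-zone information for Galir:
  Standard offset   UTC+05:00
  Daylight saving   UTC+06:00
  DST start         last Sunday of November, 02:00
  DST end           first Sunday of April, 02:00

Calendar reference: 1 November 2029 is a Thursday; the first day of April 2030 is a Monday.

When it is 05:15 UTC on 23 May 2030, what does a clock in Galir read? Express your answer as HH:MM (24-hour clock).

1 November 2029 is a Thursday, so Sundays fall on 4, 11, 18, 25; the last is November 25.
1 April 2030 is a Monday, so the first Sunday is April 7.
At the standard offset (UTC+05:00), 05:15 UTC + 5h = 10:15 Galir standard time.
The standard-time date in Galir, 23 May 2030, does not fall between 25 November 2029 and 7 April 2030, so daylight saving is not in effect and Galir is at UTC+05:00.
05:15 UTC + 5h = 10:15 local.

10:15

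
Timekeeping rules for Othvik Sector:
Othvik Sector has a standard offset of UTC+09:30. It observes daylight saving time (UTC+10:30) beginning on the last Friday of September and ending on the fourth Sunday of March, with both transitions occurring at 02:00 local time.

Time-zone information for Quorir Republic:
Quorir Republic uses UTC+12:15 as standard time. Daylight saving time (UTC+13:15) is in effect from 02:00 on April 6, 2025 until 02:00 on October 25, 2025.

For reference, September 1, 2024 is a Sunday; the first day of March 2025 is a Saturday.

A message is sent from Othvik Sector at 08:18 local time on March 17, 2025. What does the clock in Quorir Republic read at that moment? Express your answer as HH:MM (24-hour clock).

1 September 2024 is a Sunday, so Fridays fall on 6, 13, 20, 27; the last is September 27.
1 March 2025 is a Saturday, so the first Sunday is March 2 and the fourth is March 23.
Daylight saving runs 27 September 2024 – 23 March 2025; March 17, 2025 is inside that window, so Othvik Sector is at UTC+10:30.
08:18 Othvik Sector − 10h30m = 21:48 UTC (rolling into the previous day, 16 March 2025).
At the standard offset (UTC+12:15), 21:48 UTC + 12h15m = 10:03 Quorir Republic standard time (rolling into the next day, 17 March 2025).
The standard-time date in Quorir Republic, March 17, 2025, is outside the daylight-saving period (6 April – 25 October), so Quorir Republic is on standard time, UTC+12:15.
21:48 UTC + 12h15m = 10:03 Quorir Republic (rolling into the next day, 17 March 2025).

10:03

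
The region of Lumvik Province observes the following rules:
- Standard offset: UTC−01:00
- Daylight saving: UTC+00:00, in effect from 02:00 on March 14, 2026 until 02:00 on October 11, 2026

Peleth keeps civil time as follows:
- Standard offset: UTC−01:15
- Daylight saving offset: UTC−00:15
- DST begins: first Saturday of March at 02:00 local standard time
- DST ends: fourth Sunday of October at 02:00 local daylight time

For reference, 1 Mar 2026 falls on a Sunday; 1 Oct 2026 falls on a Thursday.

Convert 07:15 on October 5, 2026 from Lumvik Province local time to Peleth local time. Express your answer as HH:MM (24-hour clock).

07:00

October 5, 2026 lies within the daylight-saving period (14 March – 11 October), so Lumvik Province is on daylight time, UTC+00:00.
07:15 Lumvik Province − 0h = 07:15 UTC.
1 March 2026 is a Sunday, so the first Saturday is March 7.
1 October 2026 is a Thursday, so the first Sunday is October 4 and the fourth is October 25.
At the standard offset (UTC−01:15), 07:15 UTC − 1h15m = 06:00 Peleth standard time.
The standard-time date in Peleth, October 5, 2026, falls between 7 March and 25 October, so daylight saving is in effect and Peleth is at UTC−00:15.
07:15 UTC − 0h15m = 07:00 Peleth.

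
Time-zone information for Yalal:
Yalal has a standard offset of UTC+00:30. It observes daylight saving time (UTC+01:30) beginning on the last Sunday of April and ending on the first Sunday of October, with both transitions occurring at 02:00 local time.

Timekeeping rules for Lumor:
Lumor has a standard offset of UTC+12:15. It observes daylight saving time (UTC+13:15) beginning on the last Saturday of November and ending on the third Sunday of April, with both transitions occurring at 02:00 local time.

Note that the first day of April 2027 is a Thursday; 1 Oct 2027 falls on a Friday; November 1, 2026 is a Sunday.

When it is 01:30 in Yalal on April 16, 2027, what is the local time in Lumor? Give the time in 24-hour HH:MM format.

1 April 2027 is a Thursday, so Sundays fall on 4, 11, 18, 25; the last is April 25.
1 October 2027 is a Friday, so the first Sunday is October 3.
April 16, 2027 does not fall between 25 April and 3 October, so daylight saving is not in effect and Yalal is at UTC+00:30.
01:30 Yalal − 0h30m = 01:00 UTC.
1 November 2026 is a Sunday, so Saturdays fall on 7, 14, 21, 28; the last is November 28.
1 April 2027 is a Thursday, so the first Sunday is April 4 and the third is April 18.
At the standard offset (UTC+12:15), 01:00 UTC + 12h15m = 13:15 Lumor standard time.
The standard-time date in Lumor, April 16, 2027, falls between 28 November 2026 and 18 April 2027, so daylight saving is in effect and Lumor is at UTC+13:15.
01:00 UTC + 13h15m = 14:15 Lumor.

14:15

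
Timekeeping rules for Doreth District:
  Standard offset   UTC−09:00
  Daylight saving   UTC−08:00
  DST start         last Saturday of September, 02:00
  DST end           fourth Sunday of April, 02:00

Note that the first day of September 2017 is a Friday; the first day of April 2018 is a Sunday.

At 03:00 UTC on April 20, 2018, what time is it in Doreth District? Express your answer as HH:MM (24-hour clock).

19:00

1 September 2017 is a Friday, so Saturdays fall on 2, 9, 16, 23, 30; the last is September 30.
1 April 2018 is a Sunday, so the first Sunday is April 1 and the fourth is April 22.
At the standard offset (UTC−09:00), 03:00 UTC − 9h = 18:00 Doreth District standard time (rolling into the previous day, 19 April 2018).
The standard-time date in Doreth District, April 19, 2018, lies within the daylight-saving period (30 September 2017 – 22 April 2018), so Doreth District is on daylight time, UTC−08:00.
03:00 UTC − 8h = 19:00 local (rolling into the previous day, 19 April 2018).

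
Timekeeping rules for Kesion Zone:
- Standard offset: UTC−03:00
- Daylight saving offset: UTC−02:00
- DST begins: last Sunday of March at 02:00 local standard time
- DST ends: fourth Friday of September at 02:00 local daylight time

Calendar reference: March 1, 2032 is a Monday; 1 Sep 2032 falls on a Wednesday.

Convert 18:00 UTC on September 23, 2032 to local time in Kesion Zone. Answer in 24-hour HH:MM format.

16:00

1 March 2032 is a Monday, so Sundays fall on 7, 14, 21, 28; the last is March 28.
1 September 2032 is a Wednesday, so the first Friday is September 3 and the fourth is September 24.
At the standard offset (UTC−03:00), 18:00 UTC − 3h = 15:00 Kesion Zone standard time.
The standard-time date in Kesion Zone, September 23, 2032, falls between 28 March and 24 September, so daylight saving is in effect and Kesion Zone is at UTC−02:00.
18:00 UTC − 2h = 16:00 local.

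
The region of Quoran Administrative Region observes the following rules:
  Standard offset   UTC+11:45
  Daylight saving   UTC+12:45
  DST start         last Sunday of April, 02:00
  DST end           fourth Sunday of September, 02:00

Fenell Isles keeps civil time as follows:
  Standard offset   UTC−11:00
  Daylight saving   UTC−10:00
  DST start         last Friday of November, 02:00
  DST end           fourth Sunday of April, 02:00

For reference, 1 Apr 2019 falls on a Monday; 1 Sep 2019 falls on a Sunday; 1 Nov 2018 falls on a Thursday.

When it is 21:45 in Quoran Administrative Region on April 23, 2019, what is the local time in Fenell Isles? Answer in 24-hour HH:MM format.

00:00

1 April 2019 is a Monday, so Sundays fall on 7, 14, 21, 28; the last is April 28.
1 September 2019 is a Sunday, so the first Sunday is September 1 and the fourth is September 22.
April 23, 2019 does not fall between 28 April and 22 September, so daylight saving is not in effect and Quoran Administrative Region is at UTC+11:45.
21:45 Quoran Administrative Region − 11h45m = 10:00 UTC.
1 November 2018 is a Thursday, so Fridays fall on 2, 9, 16, 23, 30; the last is November 30.
1 April 2019 is a Monday, so the first Sunday is April 7 and the fourth is April 28.
At the standard offset (UTC−11:00), 10:00 UTC − 11h = 23:00 Fenell Isles standard time (rolling into the previous day, 22 April 2019).
The standard-time date in Fenell Isles, April 22, 2019, falls between 30 November 2018 and 28 April 2019, so daylight saving is in effect and Fenell Isles is at UTC−10:00.
10:00 UTC − 10h = 00:00 Fenell Isles.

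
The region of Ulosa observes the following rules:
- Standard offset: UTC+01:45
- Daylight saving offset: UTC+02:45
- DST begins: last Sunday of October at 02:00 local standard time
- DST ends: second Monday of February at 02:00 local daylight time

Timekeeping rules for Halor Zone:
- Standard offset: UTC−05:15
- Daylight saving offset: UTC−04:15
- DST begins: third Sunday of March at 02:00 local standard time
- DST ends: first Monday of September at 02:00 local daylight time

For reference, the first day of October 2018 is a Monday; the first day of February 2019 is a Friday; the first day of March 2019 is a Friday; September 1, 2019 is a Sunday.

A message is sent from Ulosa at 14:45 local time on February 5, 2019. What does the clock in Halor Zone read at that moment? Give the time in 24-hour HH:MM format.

06:45

1 October 2018 is a Monday, so Sundays fall on 7, 14, 21, 28; the last is October 28.
1 February 2019 is a Friday, so the first Monday is February 4 and the second is February 11.
Daylight saving runs 28 October 2018 – 11 February 2019; February 5, 2019 is inside that window, so Ulosa is at UTC+02:45.
14:45 Ulosa − 2h45m = 12:00 UTC.
1 March 2019 is a Friday, so the first Sunday is March 3 and the third is March 17.
1 September 2019 is a Sunday, so the first Monday is September 2.
At the standard offset (UTC−05:15), 12:00 UTC − 5h15m = 06:45 Halor Zone standard time.
The standard-time date in Halor Zone, February 5, 2019, does not fall between 17 March and 2 September, so daylight saving is not in effect and Halor Zone is at UTC−05:15.
12:00 UTC − 5h15m = 06:45 Halor Zone.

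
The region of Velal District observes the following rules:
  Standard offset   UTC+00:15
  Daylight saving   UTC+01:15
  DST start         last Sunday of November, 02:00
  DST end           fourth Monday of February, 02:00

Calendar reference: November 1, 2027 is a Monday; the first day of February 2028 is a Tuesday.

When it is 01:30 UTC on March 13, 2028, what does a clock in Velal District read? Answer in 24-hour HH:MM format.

1 November 2027 is a Monday, so Sundays fall on 7, 14, 21, 28; the last is November 28.
1 February 2028 is a Tuesday, so the first Monday is February 7 and the fourth is February 28.
At the standard offset (UTC+00:15), 01:30 UTC + 0h15m = 01:45 Velal District standard time.
The standard-time date in Velal District, March 13, 2028, is outside the daylight-saving period (28 November 2027 – 28 February 2028), so Velal District is on standard time, UTC+00:15.
01:30 UTC + 0h15m = 01:45 local.

01:45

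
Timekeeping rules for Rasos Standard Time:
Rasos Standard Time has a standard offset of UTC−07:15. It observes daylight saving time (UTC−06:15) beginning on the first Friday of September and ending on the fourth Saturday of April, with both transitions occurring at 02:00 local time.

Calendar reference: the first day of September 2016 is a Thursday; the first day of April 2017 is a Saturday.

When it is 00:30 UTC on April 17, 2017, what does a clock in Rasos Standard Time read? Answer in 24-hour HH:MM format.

1 September 2016 is a Thursday, so the first Friday is September 2.
1 April 2017 is a Saturday, so the first Saturday is April 1 and the fourth is April 22.
At the standard offset (UTC−07:15), 00:30 UTC − 7h15m = 17:15 Rasos Standard Time standard time (rolling into the previous day, 16 April 2017).
The standard-time date in Rasos Standard Time, April 16, 2017, falls between 2 September 2016 and 22 April 2017, so daylight saving is in effect and Rasos Standard Time is at UTC−06:15.
00:30 UTC − 6h15m = 18:15 local (rolling into the previous day, 16 April 2017).

18:15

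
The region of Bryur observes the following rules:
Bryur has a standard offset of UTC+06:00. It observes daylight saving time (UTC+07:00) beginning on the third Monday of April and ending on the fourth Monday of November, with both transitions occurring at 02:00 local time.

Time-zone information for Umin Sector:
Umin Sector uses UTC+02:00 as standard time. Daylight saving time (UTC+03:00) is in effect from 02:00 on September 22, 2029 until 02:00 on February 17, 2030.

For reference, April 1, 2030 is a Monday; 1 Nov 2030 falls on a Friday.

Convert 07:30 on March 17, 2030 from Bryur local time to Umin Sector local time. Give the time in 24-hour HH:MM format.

1 April 2030 is a Monday, so the first Monday is April 1 and the third is April 15.
1 November 2030 is a Friday, so the first Monday is November 4 and the fourth is November 25.
March 17, 2030 is outside the daylight-saving period (15 April – 25 November), so Bryur is on standard time, UTC+06:00.
07:30 Bryur − 6h = 01:30 UTC.
At the standard offset (UTC+02:00), 01:30 UTC + 2h = 03:30 Umin Sector standard time.
The standard-time date in Umin Sector, March 17, 2030, does not fall between 22 September 2029 and 17 February 2030, so daylight saving is not in effect and Umin Sector is at UTC+02:00.
01:30 UTC + 2h = 03:30 Umin Sector.

03:30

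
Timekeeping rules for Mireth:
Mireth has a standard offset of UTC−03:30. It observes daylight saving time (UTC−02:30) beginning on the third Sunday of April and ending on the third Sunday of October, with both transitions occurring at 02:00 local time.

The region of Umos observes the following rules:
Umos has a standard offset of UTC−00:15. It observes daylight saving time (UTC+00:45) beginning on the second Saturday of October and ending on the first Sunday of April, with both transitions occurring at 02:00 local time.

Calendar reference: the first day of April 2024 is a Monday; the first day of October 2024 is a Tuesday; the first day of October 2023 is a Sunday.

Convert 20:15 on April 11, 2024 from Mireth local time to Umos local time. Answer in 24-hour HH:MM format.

1 April 2024 is a Monday, so the first Sunday is April 7 and the third is April 21.
1 October 2024 is a Tuesday, so the first Sunday is October 6 and the third is October 20.
Daylight saving runs 21 April – 20 October; April 11, 2024 is outside that window, so Mireth is on standard time at UTC−03:30.
20:15 Mireth + 3h30m = 23:45 UTC.
1 October 2023 is a Sunday, so the first Saturday is October 7 and the second is October 14.
1 April 2024 is a Monday, so the first Sunday is April 7.
At the standard offset (UTC−00:15), 23:45 UTC − 0h15m = 23:30 Umos standard time.
Daylight saving runs 14 October 2023 – 7 April 2024; the standard-time date in Umos, April 11, 2024, is outside that window, so Umos is on standard time at UTC−00:15.
23:45 UTC − 0h15m = 23:30 Umos.

23:30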